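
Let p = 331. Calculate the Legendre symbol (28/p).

Euler's criterion: (28/331) ≡ 28^165 (mod 331).
28^2 ≡ 122 (mod 331)
28^4 ≡ 320 (mod 331)
28^8 ≡ 121 (mod 331)
28^16 ≡ 77 (mod 331)
28^32 ≡ 302 (mod 331)
28^64 ≡ 179 (mod 331)
28^128 ≡ 265 (mod 331)
28^165 = 28^(128+32+4+1) ≡ 330 (mod 331).
Result is 330 ≡ −1, so (28/331) = −1.

-1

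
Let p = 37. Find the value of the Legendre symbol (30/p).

1

Pull out 2: since 37 ≡ 5 (mod 8), (2/37) = -1.
Reciprocity: 15 ≡ 3 and 37 ≡ 1 (mod 4), so (15/37) = +(37/15).
Reduce top mod 15: now compute (7/15).
Reciprocity: 7 ≡ 3 and 15 ≡ 3 (mod 4), so (7/15) = −(15/7).
Reduce top mod 7: now compute (1/7).
Reached (1/7) = 1. Collecting the sign flips along the way, the symbol is +1.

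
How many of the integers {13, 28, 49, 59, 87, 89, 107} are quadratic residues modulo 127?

4

(13/127) = +1 → QR.
(28/127) = -1 → non-residue.
(49/127) = +1 → QR.
(59/127) = -1 → non-residue.
(87/127) = +1 → QR.
(89/127) = -1 → non-residue.
(107/127) = +1 → QR.
Total quadratic residues among the 7: 4.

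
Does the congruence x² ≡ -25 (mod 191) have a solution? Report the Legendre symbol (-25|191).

First reduce: -25 ≡ 166 (mod 191).
Pull out 2: since 191 ≡ 7 (mod 8), (2/191) = +1.
Reciprocity: 83 ≡ 3 and 191 ≡ 3 (mod 4), so (83/191) = −(191/83).
Reduce top mod 83: now compute (25/83).
Reciprocity: 25 ≡ 1 and 83 ≡ 3 (mod 4), so (25/83) = +(83/25).
Reduce top mod 25: now compute (8/25).
Pull out 2^3: since 25 ≡ 1 (mod 8), (2/25) = +1, so (2/25)^3 = +1.
Reached (1/25) = 1. Collecting the sign flips along the way, the symbol is -1.

-1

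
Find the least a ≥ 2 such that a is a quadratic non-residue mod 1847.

(2/1847) = +1, so 2 is a residue.
(3/1847) = +1, so 3 is a residue.
(4/1847) = +1, so 4 is a residue.
(5/1847) = −1, so 5 is the smallest positive non-residue mod 1847.

5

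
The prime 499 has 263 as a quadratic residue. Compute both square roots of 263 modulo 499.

154, 345

Since 499 ≡ 3 (mod 4), a square root of 263 is 263^((499+1)/4) = 263^125 mod 499.
Repeated squaring: 263^2≡307, 263^4≡437, 263^8≡351, 263^16≡447, 263^32≡209, 263^64≡268 (mod 499).
263^125 = 263^(64+32+16+8+4+1) ≡ 345 (mod 499).
Check: 345² = 119025 ≡ 263 (mod 499). The two roots are 154 and 345.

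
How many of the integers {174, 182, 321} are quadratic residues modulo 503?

(174/503) = -1 → non-residue.
(182/503) = +1 → QR.
(321/503) = -1 → non-residue.
Total quadratic residues among the 3: 1.

1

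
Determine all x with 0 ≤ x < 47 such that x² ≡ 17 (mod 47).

8, 39

Since 47 ≡ 3 (mod 4), a square root of 17 is 17^((47+1)/4) = 17^12 mod 47.
Repeated squaring: 17^2≡7, 17^4≡2, 17^8≡4 (mod 47).
17^12 = 17^(8+4) ≡ 8 (mod 47).
Check: 8² = 64 ≡ 17 (mod 47). The two roots are 8 and 39.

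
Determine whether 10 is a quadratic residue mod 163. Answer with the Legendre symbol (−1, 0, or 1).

1

Euler's criterion: (10/163) ≡ 10^81 (mod 163).
10^2 ≡ 100 (mod 163)
10^4 ≡ 57 (mod 163)
10^8 ≡ 152 (mod 163)
10^16 ≡ 121 (mod 163)
10^32 ≡ 134 (mod 163)
10^64 ≡ 26 (mod 163)
10^81 = 10^(64+16+1) ≡ 1 (mod 163).
Result is 1, so (10/163) = 1.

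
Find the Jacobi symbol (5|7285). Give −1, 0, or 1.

0

Reciprocity: 5 ≡ 1 and 7285 ≡ 1 (mod 4), so (5/7285) = +(7285/5).
Reduce top mod 5: now compute (0/5).
Top reduces to 0: gcd > 1, so the symbol is 0.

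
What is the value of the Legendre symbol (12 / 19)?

Pull out 2^2: since 19 ≡ 3 (mod 8), (2/19) = -1, so (2/19)^2 = +1.
Reciprocity: 3 ≡ 3 and 19 ≡ 3 (mod 4), so (3/19) = −(19/3).
Reduce top mod 3: now compute (1/3).
Reached (1/3) = 1. Collecting the sign flips along the way, the symbol is -1.

-1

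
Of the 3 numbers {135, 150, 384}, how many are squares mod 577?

(135/577) = -1 → non-residue.
(150/577) = +1 → QR.
(384/577) = +1 → QR.
Total quadratic residues among the 3: 2.

2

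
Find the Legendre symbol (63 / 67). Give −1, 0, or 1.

Reciprocity: 63 ≡ 3 and 67 ≡ 3 (mod 4), so (63/67) = −(67/63).
Reduce top mod 63: now compute (4/63).
Pull out 2^2: since 63 ≡ 7 (mod 8), (2/63) = +1, so (2/63)^2 = +1.
Reached (1/63) = 1. Collecting the sign flips along the way, the symbol is -1.

-1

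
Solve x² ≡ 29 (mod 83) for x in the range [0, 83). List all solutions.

Since 83 ≡ 3 (mod 4), a square root of 29 is 29^((83+1)/4) = 29^21 mod 83.
Repeated squaring: 29^2≡11, 29^4≡38, 29^8≡33, 29^16≡10 (mod 83).
29^21 = 29^(16+4+1) ≡ 64 (mod 83).
Check: 64² = 4096 ≡ 29 (mod 83). The two roots are 19 and 64.

19, 64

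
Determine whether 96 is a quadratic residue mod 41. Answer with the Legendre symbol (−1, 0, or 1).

Euler's criterion: (96/41) ≡ 14^20 (mod 41).
14^2 ≡ 32 (mod 41)
14^4 ≡ 40 (mod 41)
14^8 ≡ 1 (mod 41)
14^16 ≡ 1 (mod 41)
14^20 = 14^(16+4) ≡ 40 (mod 41).
Result is 40 ≡ −1, so (96/41) = −1.

-1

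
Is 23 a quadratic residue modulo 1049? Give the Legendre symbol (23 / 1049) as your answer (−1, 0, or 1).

-1

Reciprocity: 23 ≡ 3 and 1049 ≡ 1 (mod 4), so (23/1049) = +(1049/23).
Reduce top mod 23: now compute (14/23).
Pull out 2: since 23 ≡ 7 (mod 8), (2/23) = +1.
Reciprocity: 7 ≡ 3 and 23 ≡ 3 (mod 4), so (7/23) = −(23/7).
Reduce top mod 7: now compute (2/7).
Pull out 2: since 7 ≡ 7 (mod 8), (2/7) = +1.
Reached (1/7) = 1. Collecting the sign flips along the way, the symbol is -1.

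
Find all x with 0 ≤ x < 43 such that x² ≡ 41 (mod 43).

Since 43 ≡ 3 (mod 4), a square root of 41 is 41^((43+1)/4) = 41^11 mod 43.
Repeated squaring: 41^2≡4, 41^4≡16, 41^8≡41 (mod 43).
41^11 = 41^(8+2+1) ≡ 16 (mod 43).
Check: 16² = 256 ≡ 41 (mod 43). The two roots are 16 and 27.

16, 27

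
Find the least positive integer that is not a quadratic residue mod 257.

3

(2/257) = +1, so 2 is a residue.
(3/257) = −1, so 3 is the smallest positive non-residue mod 257.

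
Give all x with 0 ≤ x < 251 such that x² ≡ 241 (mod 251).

50, 201

Since 251 ≡ 3 (mod 4), a square root of 241 is 241^((251+1)/4) = 241^63 mod 251.
Repeated squaring: 241^2≡100, 241^4≡211, 241^8≡94, 241^16≡51, 241^32≡91 (mod 251).
241^63 = 241^(32+16+8+4+2+1) ≡ 201 (mod 251).
Check: 201² = 40401 ≡ 241 (mod 251). The two roots are 50 and 201.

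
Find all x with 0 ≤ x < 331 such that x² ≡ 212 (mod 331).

132, 199

Since 331 ≡ 3 (mod 4), a square root of 212 is 212^((331+1)/4) = 212^83 mod 331.
Repeated squaring: 212^2≡259, 212^4≡219, 212^8≡297, 212^16≡163, 212^32≡89, 212^64≡308 (mod 331).
212^83 = 212^(64+16+2+1) ≡ 132 (mod 331).
Check: 132² = 17424 ≡ 212 (mod 331). The two roots are 132 and 199.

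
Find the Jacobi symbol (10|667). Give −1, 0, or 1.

Pull out 2: since 667 ≡ 3 (mod 8), (2/667) = -1.
Reciprocity: 5 ≡ 1 and 667 ≡ 3 (mod 4), so (5/667) = +(667/5).
Reduce top mod 5: now compute (2/5).
Pull out 2: since 5 ≡ 5 (mod 8), (2/5) = -1.
Reached (1/5) = 1. Collecting the sign flips along the way, the symbol is +1.

1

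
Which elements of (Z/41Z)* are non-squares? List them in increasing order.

3 6 7 11 12 13 14 15 17 19 22 24 26 27 28 29 30 34 35 38

Square k = 1,…,20 (k and 41−k give the same square):
1²=1, 2²=4, 3²=9, 4²=16, 5²=25, 6²=36, 7²≡8, 8²≡23, 9²≡40, 10²≡18, 11²≡39, 12²≡21, 13²≡5, 14²≡32, 15²≡20, 16²≡10, 17²≡2, 18²≡37, 19²≡33, 20²≡31 (mod 41).
The residues are {1, 2, 4, 5, 8, 9, 10, 16, 18, 20, 21, 23, 25, 31, 32, 33, 36, 37, 39, 40}; the non-residues are the remaining 20 nonzero classes.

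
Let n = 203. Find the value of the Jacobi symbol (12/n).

Pull out 2^2: since 203 ≡ 3 (mod 8), (2/203) = -1, so (2/203)^2 = +1.
Reciprocity: 3 ≡ 3 and 203 ≡ 3 (mod 4), so (3/203) = −(203/3).
Reduce top mod 3: now compute (2/3).
Pull out 2: since 3 ≡ 3 (mod 8), (2/3) = -1.
Reached (1/3) = 1. Collecting the sign flips along the way, the symbol is +1.

1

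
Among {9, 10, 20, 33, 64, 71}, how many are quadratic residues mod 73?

3

(9/73) = +1 → QR.
(10/73) = -1 → non-residue.
(20/73) = -1 → non-residue.
(33/73) = -1 → non-residue.
(64/73) = +1 → QR.
(71/73) = +1 → QR.
Total quadratic residues among the 6: 3.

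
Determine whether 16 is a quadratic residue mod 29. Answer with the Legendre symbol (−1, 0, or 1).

1

Euler's criterion: (16/29) ≡ 16^14 (mod 29).
16^2 ≡ 24 (mod 29)
16^4 ≡ 25 (mod 29)
16^8 ≡ 16 (mod 29)
16^14 = 16^(8+4+2) ≡ 1 (mod 29).
Result is 1, so (16/29) = 1.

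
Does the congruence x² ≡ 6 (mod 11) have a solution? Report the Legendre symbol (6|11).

-1

Pull out 2: since 11 ≡ 3 (mod 8), (2/11) = -1.
Reciprocity: 3 ≡ 3 and 11 ≡ 3 (mod 4), so (3/11) = −(11/3).
Reduce top mod 3: now compute (2/3).
Pull out 2: since 3 ≡ 3 (mod 8), (2/3) = -1.
Reached (1/3) = 1. Collecting the sign flips along the way, the symbol is -1.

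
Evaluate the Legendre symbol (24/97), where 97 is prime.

1

Euler's criterion: (24/97) ≡ 24^48 (mod 97).
24^2 ≡ 91 (mod 97)
24^4 ≡ 36 (mod 97)
24^8 ≡ 35 (mod 97)
24^16 ≡ 61 (mod 97)
24^32 ≡ 35 (mod 97)
24^48 = 24^(32+16) ≡ 1 (mod 97).
Result is 1, so (24/97) = 1.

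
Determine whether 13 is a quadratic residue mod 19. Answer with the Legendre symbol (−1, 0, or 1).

Reciprocity: 13 ≡ 1 and 19 ≡ 3 (mod 4), so (13/19) = +(19/13).
Reduce top mod 13: now compute (6/13).
Pull out 2: since 13 ≡ 5 (mod 8), (2/13) = -1.
Reciprocity: 3 ≡ 3 and 13 ≡ 1 (mod 4), so (3/13) = +(13/3).
Reduce top mod 3: now compute (1/3).
Reached (1/3) = 1. Collecting the sign flips along the way, the symbol is -1.

-1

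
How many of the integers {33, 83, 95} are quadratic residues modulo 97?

2

(33/97) = +1 → QR.
(83/97) = -1 → non-residue.
(95/97) = +1 → QR.
Total quadratic residues among the 3: 2.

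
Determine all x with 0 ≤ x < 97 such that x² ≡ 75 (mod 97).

47, 50

97 ≡ 1 (mod 4), so we find a root by search.
Trying successive values, 47² = 2209 ≡ 75 (mod 97). The other root is 97 − 47 = 50.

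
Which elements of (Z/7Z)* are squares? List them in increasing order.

1,2,4

Square k = 1,…,3 (k and 7−k give the same square):
1²=1, 2²=4, 3²≡2 (mod 7).
So the quadratic residues mod 7 are {1, 2, 4}.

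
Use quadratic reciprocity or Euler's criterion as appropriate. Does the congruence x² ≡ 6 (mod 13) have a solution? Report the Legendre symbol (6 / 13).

-1

Euler's criterion: (6/13) ≡ 6^6 (mod 13).
6^2 ≡ 10 (mod 13)
6^4 ≡ 9 (mod 13)
6^6 = 6^(4+2) ≡ 12 (mod 13).
Result is 12 ≡ −1, so (6/13) = −1.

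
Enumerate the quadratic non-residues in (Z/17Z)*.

3, 5, 6, 7, 10, 11, 12, 14

Square k = 1,…,8 (k and 17−k give the same square):
1²=1, 2²=4, 3²=9, 4²=16, 5²≡8, 6²≡2, 7²≡15, 8²≡13 (mod 17).
The residues are {1, 2, 4, 8, 9, 13, 15, 16}; the non-residues are the remaining 8 nonzero classes.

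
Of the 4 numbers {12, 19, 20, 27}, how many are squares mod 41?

(12/41) = -1 → non-residue.
(19/41) = -1 → non-residue.
(20/41) = +1 → QR.
(27/41) = -1 → non-residue.
Total quadratic residues among the 4: 1.

1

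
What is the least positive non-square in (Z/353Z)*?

3

(2/353) = +1, so 2 is a residue.
(3/353) = −1, so 3 is the smallest positive non-residue mod 353.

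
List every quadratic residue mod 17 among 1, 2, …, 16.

1,2,4,8,9,13,15,16

Square k = 1,…,8 (k and 17−k give the same square):
1²=1, 2²=4, 3²=9, 4²=16, 5²≡8, 6²≡2, 7²≡15, 8²≡13 (mod 17).
So the quadratic residues mod 17 are {1, 2, 4, 8, 9, 13, 15, 16}.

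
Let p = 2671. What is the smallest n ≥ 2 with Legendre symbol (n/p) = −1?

3

(2/2671) = +1, so 2 is a residue.
(3/2671) = −1, so 3 is the smallest positive non-residue mod 2671.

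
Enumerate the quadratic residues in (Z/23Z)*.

1,2,3,4,6,8,9,12,13,16,18

Square k = 1,…,11 (k and 23−k give the same square):
1²=1, 2²=4, 3²=9, 4²=16, 5²≡2, 6²≡13, 7²≡3, 8²≡18, 9²≡12, 10²≡8, 11²≡6 (mod 23).
So the quadratic residues mod 23 are {1, 2, 3, 4, 6, 8, 9, 12, 13, 16, 18}.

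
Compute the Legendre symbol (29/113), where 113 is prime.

Reciprocity: 29 ≡ 1 and 113 ≡ 1 (mod 4), so (29/113) = +(113/29).
Reduce top mod 29: now compute (26/29).
Pull out 2: since 29 ≡ 5 (mod 8), (2/29) = -1.
Reciprocity: 13 ≡ 1 and 29 ≡ 1 (mod 4), so (13/29) = +(29/13).
Reduce top mod 13: now compute (3/13).
Reciprocity: 3 ≡ 3 and 13 ≡ 1 (mod 4), so (3/13) = +(13/3).
Reduce top mod 3: now compute (1/3).
Reached (1/3) = 1. Collecting the sign flips along the way, the symbol is -1.

-1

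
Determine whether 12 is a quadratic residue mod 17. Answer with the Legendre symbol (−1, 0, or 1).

Euler's criterion: (12/17) ≡ 12^8 (mod 17).
12^2 ≡ 8 (mod 17)
12^4 ≡ 13 (mod 17)
12^8 ≡ 16 (mod 17)
12^8 = 12^(8) ≡ 16 (mod 17).
Result is 16 ≡ −1, so (12/17) = −1.

-1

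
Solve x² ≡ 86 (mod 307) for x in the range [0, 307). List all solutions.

123, 184

Since 307 ≡ 3 (mod 4), a square root of 86 is 86^((307+1)/4) = 86^77 mod 307.
Repeated squaring: 86^2≡28, 86^4≡170, 86^8≡42, 86^16≡229, 86^32≡251, 86^64≡66 (mod 307).
86^77 = 86^(64+8+4+1) ≡ 184 (mod 307).
Check: 184² = 33856 ≡ 86 (mod 307). The two roots are 123 and 184.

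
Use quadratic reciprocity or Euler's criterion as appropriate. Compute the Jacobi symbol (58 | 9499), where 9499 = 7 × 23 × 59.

Pull out 2: since 9499 ≡ 3 (mod 8), (2/9499) = -1.
Reciprocity: 29 ≡ 1 and 9499 ≡ 3 (mod 4), so (29/9499) = +(9499/29).
Reduce top mod 29: now compute (16/29).
Pull out 2^4: since 29 ≡ 5 (mod 8), (2/29) = -1, so (2/29)^4 = +1.
Reached (1/29) = 1. Collecting the sign flips along the way, the symbol is -1.

-1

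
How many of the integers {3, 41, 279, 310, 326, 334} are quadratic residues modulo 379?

3

(3/379) = -1 → non-residue.
(41/379) = +1 → QR.
(279/379) = -1 → non-residue.
(310/379) = +1 → QR.
(326/379) = +1 → QR.
(334/379) = -1 → non-residue.
Total quadratic residues among the 6: 3.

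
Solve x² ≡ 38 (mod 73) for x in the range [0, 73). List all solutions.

73 ≡ 1 (mod 4), so we find a root by search.
Trying successive values, 29² = 841 ≡ 38 (mod 73). The other root is 73 − 29 = 44.

29, 44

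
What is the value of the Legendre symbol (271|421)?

-1

Euler's criterion: (271/421) ≡ 271^210 (mod 421).
271^2 ≡ 187 (mod 421)
271^4 ≡ 26 (mod 421)
271^8 ≡ 255 (mod 421)
271^16 ≡ 191 (mod 421)
271^32 ≡ 275 (mod 421)
271^64 ≡ 266 (mod 421)
271^128 ≡ 28 (mod 421)
271^210 = 271^(128+64+16+2) ≡ 420 (mod 421).
Result is 420 ≡ −1, so (271/421) = −1.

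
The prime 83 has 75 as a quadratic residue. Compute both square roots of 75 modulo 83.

18, 65

Since 83 ≡ 3 (mod 4), a square root of 75 is 75^((83+1)/4) = 75^21 mod 83.
Repeated squaring: 75^2≡64, 75^4≡29, 75^8≡11, 75^16≡38 (mod 83).
75^21 = 75^(16+4+1) ≡ 65 (mod 83).
Check: 65² = 4225 ≡ 75 (mod 83). The two roots are 18 and 65.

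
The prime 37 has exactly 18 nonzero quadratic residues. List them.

Square k = 1,…,18 (k and 37−k give the same square):
1²=1, 2²=4, 3²=9, 4²=16, 5²=25, 6²=36, 7²≡12, 8²≡27, 9²≡7, 10²≡26, 11²≡10, 12²≡33, 13²≡21, 14²≡11, 15²≡3, 16²≡34, 17²≡30, 18²≡28 (mod 37).
So the quadratic residues mod 37 are {1, 3, 4, 7, 9, 10, 11, 12, 16, 21, 25, 26, 27, 28, 30, 33, 34, 36}.

1 3 4 7 9 10 11 12 16 21 25 26 27 28 30 33 34 36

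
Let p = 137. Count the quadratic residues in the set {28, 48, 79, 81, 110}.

2

(28/137) = +1 → QR.
(48/137) = -1 → non-residue.
(79/137) = -1 → non-residue.
(81/137) = +1 → QR.
(110/137) = -1 → non-residue.
Total quadratic residues among the 5: 2.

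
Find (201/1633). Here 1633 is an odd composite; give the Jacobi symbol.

Reciprocity: 201 ≡ 1 and 1633 ≡ 1 (mod 4), so (201/1633) = +(1633/201).
Reduce top mod 201: now compute (25/201).
Reciprocity: 25 ≡ 1 and 201 ≡ 1 (mod 4), so (25/201) = +(201/25).
Reduce top mod 25: now compute (1/25).
Reached (1/25) = 1. Collecting the sign flips along the way, the symbol is +1.

1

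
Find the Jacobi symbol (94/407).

Pull out 2: since 407 ≡ 7 (mod 8), (2/407) = +1.
Reciprocity: 47 ≡ 3 and 407 ≡ 3 (mod 4), so (47/407) = −(407/47).
Reduce top mod 47: now compute (31/47).
Reciprocity: 31 ≡ 3 and 47 ≡ 3 (mod 4), so (31/47) = −(47/31).
Reduce top mod 31: now compute (16/31).
Pull out 2^4: since 31 ≡ 7 (mod 8), (2/31) = +1, so (2/31)^4 = +1.
Reached (1/31) = 1. Collecting the sign flips along the way, the symbol is +1.

1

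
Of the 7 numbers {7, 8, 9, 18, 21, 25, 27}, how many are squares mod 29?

3

(7/29) = +1 → QR.
(8/29) = -1 → non-residue.
(9/29) = +1 → QR.
(18/29) = -1 → non-residue.
(21/29) = -1 → non-residue.
(25/29) = +1 → QR.
(27/29) = -1 → non-residue.
Total quadratic residues among the 7: 3.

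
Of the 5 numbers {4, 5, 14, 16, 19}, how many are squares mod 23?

2

(4/23) = +1 → QR.
(5/23) = -1 → non-residue.
(14/23) = -1 → non-residue.
(16/23) = +1 → QR.
(19/23) = -1 → non-residue.
Total quadratic residues among the 5: 2.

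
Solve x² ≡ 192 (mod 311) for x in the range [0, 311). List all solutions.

Since 311 ≡ 3 (mod 4), a square root of 192 is 192^((311+1)/4) = 192^78 mod 311.
Repeated squaring: 192^2≡166, 192^4≡188, 192^8≡201, 192^16≡282, 192^32≡219, 192^64≡67 (mod 311).
192^78 = 192^(64+8+4+2) ≡ 200 (mod 311).
Check: 200² = 40000 ≡ 192 (mod 311). The two roots are 111 and 200.

111, 200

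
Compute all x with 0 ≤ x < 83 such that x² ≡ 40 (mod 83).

17, 66

Since 83 ≡ 3 (mod 4), a square root of 40 is 40^((83+1)/4) = 40^21 mod 83.
Repeated squaring: 40^2≡23, 40^4≡31, 40^8≡48, 40^16≡63 (mod 83).
40^21 = 40^(16+4+1) ≡ 17 (mod 83).
Check: 17² = 289 ≡ 40 (mod 83). The two roots are 17 and 66.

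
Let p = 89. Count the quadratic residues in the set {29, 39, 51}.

(29/89) = -1 → non-residue.
(39/89) = +1 → QR.
(51/89) = -1 → non-residue.
Total quadratic residues among the 3: 1.

1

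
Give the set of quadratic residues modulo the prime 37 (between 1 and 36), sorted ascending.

1 3 4 7 9 10 11 12 16 21 25 26 27 28 30 33 34 36

Square k = 1,…,18 (k and 37−k give the same square):
1²=1, 2²=4, 3²=9, 4²=16, 5²=25, 6²=36, 7²≡12, 8²≡27, 9²≡7, 10²≡26, 11²≡10, 12²≡33, 13²≡21, 14²≡11, 15²≡3, 16²≡34, 17²≡30, 18²≡28 (mod 37).
So the quadratic residues mod 37 are {1, 3, 4, 7, 9, 10, 11, 12, 16, 21, 25, 26, 27, 28, 30, 33, 34, 36}.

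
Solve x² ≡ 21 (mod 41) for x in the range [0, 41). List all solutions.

41 ≡ 1 (mod 4), so we find a root by search.
Trying successive values, 12² = 144 ≡ 21 (mod 41). The other root is 41 − 12 = 29.

12, 29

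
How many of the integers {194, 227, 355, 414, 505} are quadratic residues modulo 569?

2

(194/569) = -1 → non-residue.
(227/569) = -1 → non-residue.
(355/569) = +1 → QR.
(414/569) = -1 → non-residue.
(505/569) = +1 → QR.
Total quadratic residues among the 5: 2.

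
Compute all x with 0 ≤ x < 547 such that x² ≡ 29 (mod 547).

24, 523

Since 547 ≡ 3 (mod 4), a square root of 29 is 29^((547+1)/4) = 29^137 mod 547.
Repeated squaring: 29^2≡294, 29^4≡10, 29^8≡100, 29^16≡154, 29^32≡195, 29^64≡282, 29^128≡209 (mod 547).
29^137 = 29^(128+8+1) ≡ 24 (mod 547).
Check: 24² = 576 ≡ 29 (mod 547). The two roots are 24 and 523.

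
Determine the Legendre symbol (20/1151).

1

Pull out 2^2: since 1151 ≡ 7 (mod 8), (2/1151) = +1, so (2/1151)^2 = +1.
Reciprocity: 5 ≡ 1 and 1151 ≡ 3 (mod 4), so (5/1151) = +(1151/5).
Reduce top mod 5: now compute (1/5).
Reached (1/5) = 1. Collecting the sign flips along the way, the symbol is +1.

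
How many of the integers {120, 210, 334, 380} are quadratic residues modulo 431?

(120/431) = +1 → QR.
(210/431) = -1 → non-residue.
(334/431) = -1 → non-residue.
(380/431) = +1 → QR.
Total quadratic residues among the 4: 2.

2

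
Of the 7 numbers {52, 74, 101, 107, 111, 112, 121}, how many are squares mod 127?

4

(52/127) = +1 → QR.
(74/127) = +1 → QR.
(101/127) = -1 → non-residue.
(107/127) = +1 → QR.
(111/127) = -1 → non-residue.
(112/127) = -1 → non-residue.
(121/127) = +1 → QR.
Total quadratic residues among the 7: 4.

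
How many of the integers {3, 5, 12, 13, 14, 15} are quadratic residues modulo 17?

(3/17) = -1 → non-residue.
(5/17) = -1 → non-residue.
(12/17) = -1 → non-residue.
(13/17) = +1 → QR.
(14/17) = -1 → non-residue.
(15/17) = +1 → QR.
Total quadratic residues among the 6: 2.

2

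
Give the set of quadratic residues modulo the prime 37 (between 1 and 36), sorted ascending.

Square k = 1,…,18 (k and 37−k give the same square):
1²=1, 2²=4, 3²=9, 4²=16, 5²=25, 6²=36, 7²≡12, 8²≡27, 9²≡7, 10²≡26, 11²≡10, 12²≡33, 13²≡21, 14²≡11, 15²≡3, 16²≡34, 17²≡30, 18²≡28 (mod 37).
So the quadratic residues mod 37 are {1, 3, 4, 7, 9, 10, 11, 12, 16, 21, 25, 26, 27, 28, 30, 33, 34, 36}.

1 3 4 7 9 10 11 12 16 21 25 26 27 28 30 33 34 36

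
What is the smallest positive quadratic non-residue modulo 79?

3

(2/79) = +1, so 2 is a residue.
(3/79) = −1, so 3 is the smallest positive non-residue mod 79.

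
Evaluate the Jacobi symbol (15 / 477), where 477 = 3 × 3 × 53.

0

Reciprocity: 15 ≡ 3 and 477 ≡ 1 (mod 4), so (15/477) = +(477/15).
Reduce top mod 15: now compute (12/15).
Pull out 2^2: since 15 ≡ 7 (mod 8), (2/15) = +1, so (2/15)^2 = +1.
Reciprocity: 3 ≡ 3 and 15 ≡ 3 (mod 4), so (3/15) = −(15/3).
Reduce top mod 3: now compute (0/3).
Top reduces to 0: gcd > 1, so the symbol is 0.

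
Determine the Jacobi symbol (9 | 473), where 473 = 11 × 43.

Reciprocity: 9 ≡ 1 and 473 ≡ 1 (mod 4), so (9/473) = +(473/9).
Reduce top mod 9: now compute (5/9).
Reciprocity: 5 ≡ 1 and 9 ≡ 1 (mod 4), so (5/9) = +(9/5).
Reduce top mod 5: now compute (4/5).
Pull out 2^2: since 5 ≡ 5 (mod 8), (2/5) = -1, so (2/5)^2 = +1.
Reached (1/5) = 1. Collecting the sign flips along the way, the symbol is +1.

1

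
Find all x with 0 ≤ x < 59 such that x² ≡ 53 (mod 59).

17, 42

Since 59 ≡ 3 (mod 4), a square root of 53 is 53^((59+1)/4) = 53^15 mod 59.
Repeated squaring: 53^2≡36, 53^4≡57, 53^8≡4 (mod 59).
53^15 = 53^(8+4+2+1) ≡ 17 (mod 59).
Check: 17² = 289 ≡ 53 (mod 59). The two roots are 17 and 42.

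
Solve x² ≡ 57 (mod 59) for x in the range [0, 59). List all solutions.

Since 59 ≡ 3 (mod 4), a square root of 57 is 57^((59+1)/4) = 57^15 mod 59.
Repeated squaring: 57^2≡4, 57^4≡16, 57^8≡20 (mod 59).
57^15 = 57^(8+4+2+1) ≡ 36 (mod 59).
Check: 36² = 1296 ≡ 57 (mod 59). The two roots are 23 and 36.

23, 36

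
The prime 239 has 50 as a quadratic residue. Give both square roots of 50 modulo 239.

17, 222

Since 239 ≡ 3 (mod 4), a square root of 50 is 50^((239+1)/4) = 50^60 mod 239.
Repeated squaring: 50^2≡110, 50^4≡150, 50^8≡34, 50^16≡200, 50^32≡87 (mod 239).
50^60 = 50^(32+16+8+4) ≡ 17 (mod 239).
Check: 17² = 289 ≡ 50 (mod 239). The two roots are 17 and 222.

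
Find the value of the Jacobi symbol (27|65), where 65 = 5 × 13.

-1

Reciprocity: 27 ≡ 3 and 65 ≡ 1 (mod 4), so (27/65) = +(65/27).
Reduce top mod 27: now compute (11/27).
Reciprocity: 11 ≡ 3 and 27 ≡ 3 (mod 4), so (11/27) = −(27/11).
Reduce top mod 11: now compute (5/11).
Reciprocity: 5 ≡ 1 and 11 ≡ 3 (mod 4), so (5/11) = +(11/5).
Reduce top mod 5: now compute (1/5).
Reached (1/5) = 1. Collecting the sign flips along the way, the symbol is -1.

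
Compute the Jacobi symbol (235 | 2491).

Reciprocity: 235 ≡ 3 and 2491 ≡ 3 (mod 4), so (235/2491) = −(2491/235).
Reduce top mod 235: now compute (141/235).
Reciprocity: 141 ≡ 1 and 235 ≡ 3 (mod 4), so (141/235) = +(235/141).
Reduce top mod 141: now compute (94/141).
Pull out 2: since 141 ≡ 5 (mod 8), (2/141) = -1.
Reciprocity: 47 ≡ 3 and 141 ≡ 1 (mod 4), so (47/141) = +(141/47).
Reduce top mod 47: now compute (0/47).
Top reduces to 0: gcd > 1, so the symbol is 0.

0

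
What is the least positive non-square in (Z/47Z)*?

(2/47) = +1, so 2 is a residue.
(3/47) = +1, so 3 is a residue.
(4/47) = +1, so 4 is a residue.
(5/47) = −1, so 5 is the smallest positive non-residue mod 47.

5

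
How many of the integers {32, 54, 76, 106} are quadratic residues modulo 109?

1

(32/109) = -1 → non-residue.
(54/109) = -1 → non-residue.
(76/109) = -1 → non-residue.
(106/109) = +1 → QR.
Total quadratic residues among the 4: 1.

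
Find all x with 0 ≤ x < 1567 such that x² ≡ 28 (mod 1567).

Since 1567 ≡ 3 (mod 4), a square root of 28 is 28^((1567+1)/4) = 28^392 mod 1567.
Repeated squaring: 28^2≡784, 28^4≡392, 28^8≡98, 28^16≡202, 28^32≡62, 28^64≡710, 28^128≡1093, 28^256≡595 (mod 1567).
28^392 = 28^(256+128+8) ≡ 1373 (mod 1567).
Check: 1373² = 1885129 ≡ 28 (mod 1567). The two roots are 194 and 1373.

194, 1373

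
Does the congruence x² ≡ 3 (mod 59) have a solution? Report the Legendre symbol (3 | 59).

Reciprocity: 3 ≡ 3 and 59 ≡ 3 (mod 4), so (3/59) = −(59/3).
Reduce top mod 3: now compute (2/3).
Pull out 2: since 3 ≡ 3 (mod 8), (2/3) = -1.
Reached (1/3) = 1. Collecting the sign flips along the way, the symbol is +1.

1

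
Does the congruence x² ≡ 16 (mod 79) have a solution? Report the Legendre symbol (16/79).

Euler's criterion: (16/79) ≡ 16^39 (mod 79).
16^2 ≡ 19 (mod 79)
16^4 ≡ 45 (mod 79)
16^8 ≡ 50 (mod 79)
16^16 ≡ 51 (mod 79)
16^32 ≡ 73 (mod 79)
16^39 = 16^(32+4+2+1) ≡ 1 (mod 79).
Result is 1, so (16/79) = 1.

1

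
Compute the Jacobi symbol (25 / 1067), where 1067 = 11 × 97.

Reciprocity: 25 ≡ 1 and 1067 ≡ 3 (mod 4), so (25/1067) = +(1067/25).
Reduce top mod 25: now compute (17/25).
Reciprocity: 17 ≡ 1 and 25 ≡ 1 (mod 4), so (17/25) = +(25/17).
Reduce top mod 17: now compute (8/17).
Pull out 2^3: since 17 ≡ 1 (mod 8), (2/17) = +1, so (2/17)^3 = +1.
Reached (1/17) = 1. Collecting the sign flips along the way, the symbol is +1.

1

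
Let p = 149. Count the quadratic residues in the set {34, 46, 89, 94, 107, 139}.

(34/149) = -1 → non-residue.
(46/149) = +1 → QR.
(89/149) = -1 → non-residue.
(94/149) = -1 → non-residue.
(107/149) = +1 → QR.
(139/149) = -1 → non-residue.
Total quadratic residues among the 6: 2.

2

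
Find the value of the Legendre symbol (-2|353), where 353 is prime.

1

First reduce: -2 ≡ 351 (mod 353).
Reciprocity: 351 ≡ 3 and 353 ≡ 1 (mod 4), so (351/353) = +(353/351).
Reduce top mod 351: now compute (2/351).
Pull out 2: since 351 ≡ 7 (mod 8), (2/351) = +1.
Reached (1/351) = 1. Collecting the sign flips along the way, the symbol is +1.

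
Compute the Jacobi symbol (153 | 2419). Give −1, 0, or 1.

-1

Reciprocity: 153 ≡ 1 and 2419 ≡ 3 (mod 4), so (153/2419) = +(2419/153).
Reduce top mod 153: now compute (124/153).
Pull out 2^2: since 153 ≡ 1 (mod 8), (2/153) = +1, so (2/153)^2 = +1.
Reciprocity: 31 ≡ 3 and 153 ≡ 1 (mod 4), so (31/153) = +(153/31).
Reduce top mod 31: now compute (29/31).
Reciprocity: 29 ≡ 1 and 31 ≡ 3 (mod 4), so (29/31) = +(31/29).
Reduce top mod 29: now compute (2/29).
Pull out 2: since 29 ≡ 5 (mod 8), (2/29) = -1.
Reached (1/29) = 1. Collecting the sign flips along the way, the symbol is -1.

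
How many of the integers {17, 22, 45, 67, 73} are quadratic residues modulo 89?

5

(17/89) = +1 → QR.
(22/89) = +1 → QR.
(45/89) = +1 → QR.
(67/89) = +1 → QR.
(73/89) = +1 → QR.
Total quadratic residues among the 5: 5.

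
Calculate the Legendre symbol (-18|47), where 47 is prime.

Euler's criterion: (-18/47) ≡ 29^23 (mod 47).
29^2 ≡ 42 (mod 47)
29^4 ≡ 25 (mod 47)
29^8 ≡ 14 (mod 47)
29^16 ≡ 8 (mod 47)
29^23 = 29^(16+4+2+1) ≡ 46 (mod 47).
Result is 46 ≡ −1, so (-18/47) = −1.

-1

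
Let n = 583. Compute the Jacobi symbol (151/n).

1

Reciprocity: 151 ≡ 3 and 583 ≡ 3 (mod 4), so (151/583) = −(583/151).
Reduce top mod 151: now compute (130/151).
Pull out 2: since 151 ≡ 7 (mod 8), (2/151) = +1.
Reciprocity: 65 ≡ 1 and 151 ≡ 3 (mod 4), so (65/151) = +(151/65).
Reduce top mod 65: now compute (21/65).
Reciprocity: 21 ≡ 1 and 65 ≡ 1 (mod 4), so (21/65) = +(65/21).
Reduce top mod 21: now compute (2/21).
Pull out 2: since 21 ≡ 5 (mod 8), (2/21) = -1.
Reached (1/21) = 1. Collecting the sign flips along the way, the symbol is +1.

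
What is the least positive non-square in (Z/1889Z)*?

3

(2/1889) = +1, so 2 is a residue.
(3/1889) = −1, so 3 is the smallest positive non-residue mod 1889.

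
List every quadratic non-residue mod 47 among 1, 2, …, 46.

5, 10, 11, 13, 15, 19, 20, 22, 23, 26, 29, 30, 31, 33, 35, 38, 39, 40, 41, 43, 44, 45, 46

Square k = 1,…,23 (k and 47−k give the same square):
1²=1, 2²=4, 3²=9, 4²=16, 5²=25, 6²=36, 7²≡2, 8²≡17, 9²≡34, 10²≡6, 11²≡27, 12²≡3, 13²≡28, 14²≡8, 15²≡37, 16²≡21, 17²≡7, 18²≡42, 19²≡32, 20²≡24, 21²≡18, 22²≡14, 23²≡12 (mod 47).
The residues are {1, 2, 3, 4, 6, 7, 8, 9, 12, 14, 16, 17, 18, 21, 24, 25, 27, 28, 32, 34, 36, 37, 42}; the non-residues are the remaining 23 nonzero classes.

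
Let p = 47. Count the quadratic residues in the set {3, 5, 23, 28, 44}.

2

(3/47) = +1 → QR.
(5/47) = -1 → non-residue.
(23/47) = -1 → non-residue.
(28/47) = +1 → QR.
(44/47) = -1 → non-residue.
Total quadratic residues among the 5: 2.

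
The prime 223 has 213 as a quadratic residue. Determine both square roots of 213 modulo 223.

Since 223 ≡ 3 (mod 4), a square root of 213 is 213^((223+1)/4) = 213^56 mod 223.
Repeated squaring: 213^2≡100, 213^4≡188, 213^8≡110, 213^16≡58, 213^32≡19 (mod 223).
213^56 = 213^(32+16+8) ≡ 131 (mod 223).
Check: 131² = 17161 ≡ 213 (mod 223). The two roots are 92 and 131.

92, 131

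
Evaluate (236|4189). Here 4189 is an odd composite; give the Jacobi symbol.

Pull out 2^2: since 4189 ≡ 5 (mod 8), (2/4189) = -1, so (2/4189)^2 = +1.
Reciprocity: 59 ≡ 3 and 4189 ≡ 1 (mod 4), so (59/4189) = +(4189/59).
Reduce top mod 59: now compute (0/59).
Top reduces to 0: gcd > 1, so the symbol is 0.

0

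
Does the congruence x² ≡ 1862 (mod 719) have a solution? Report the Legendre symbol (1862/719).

First reduce: 1862 ≡ 424 (mod 719).
Pull out 2^3: since 719 ≡ 7 (mod 8), (2/719) = +1, so (2/719)^3 = +1.
Reciprocity: 53 ≡ 1 and 719 ≡ 3 (mod 4), so (53/719) = +(719/53).
Reduce top mod 53: now compute (30/53).
Pull out 2: since 53 ≡ 5 (mod 8), (2/53) = -1.
Reciprocity: 15 ≡ 3 and 53 ≡ 1 (mod 4), so (15/53) = +(53/15).
Reduce top mod 15: now compute (8/15).
Pull out 2^3: since 15 ≡ 7 (mod 8), (2/15) = +1, so (2/15)^3 = +1.
Reached (1/15) = 1. Collecting the sign flips along the way, the symbol is -1.

-1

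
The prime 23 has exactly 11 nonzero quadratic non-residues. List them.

5 7 10 11 14 15 17 19 20 21 22

Square k = 1,…,11 (k and 23−k give the same square):
1²=1, 2²=4, 3²=9, 4²=16, 5²≡2, 6²≡13, 7²≡3, 8²≡18, 9²≡12, 10²≡8, 11²≡6 (mod 23).
The residues are {1, 2, 3, 4, 6, 8, 9, 12, 13, 16, 18}; the non-residues are the remaining 11 nonzero classes.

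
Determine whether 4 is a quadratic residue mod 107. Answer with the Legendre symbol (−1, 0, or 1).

Pull out 2^2: since 107 ≡ 3 (mod 8), (2/107) = -1, so (2/107)^2 = +1.
Reached (1/107) = 1. Collecting the sign flips along the way, the symbol is +1.

1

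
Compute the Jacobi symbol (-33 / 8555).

First reduce: -33 ≡ 8522 (mod 8555).
Pull out 2: since 8555 ≡ 3 (mod 8), (2/8555) = -1.
Reciprocity: 4261 ≡ 1 and 8555 ≡ 3 (mod 4), so (4261/8555) = +(8555/4261).
Reduce top mod 4261: now compute (33/4261).
Reciprocity: 33 ≡ 1 and 4261 ≡ 1 (mod 4), so (33/4261) = +(4261/33).
Reduce top mod 33: now compute (4/33).
Pull out 2^2: since 33 ≡ 1 (mod 8), (2/33) = +1, so (2/33)^2 = +1.
Reached (1/33) = 1. Collecting the sign flips along the way, the symbol is -1.

-1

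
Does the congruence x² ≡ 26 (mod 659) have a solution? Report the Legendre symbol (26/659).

Euler's criterion: (26/659) ≡ 26^329 (mod 659).
26^2 ≡ 17 (mod 659)
26^4 ≡ 289 (mod 659)
26^8 ≡ 487 (mod 659)
26^16 ≡ 588 (mod 659)
26^32 ≡ 428 (mod 659)
26^64 ≡ 641 (mod 659)
26^128 ≡ 324 (mod 659)
26^256 ≡ 195 (mod 659)
26^329 = 26^(256+64+8+1) ≡ 658 (mod 659).
Result is 658 ≡ −1, so (26/659) = −1.

-1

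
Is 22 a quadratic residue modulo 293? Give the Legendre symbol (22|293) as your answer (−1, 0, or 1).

Pull out 2: since 293 ≡ 5 (mod 8), (2/293) = -1.
Reciprocity: 11 ≡ 3 and 293 ≡ 1 (mod 4), so (11/293) = +(293/11).
Reduce top mod 11: now compute (7/11).
Reciprocity: 7 ≡ 3 and 11 ≡ 3 (mod 4), so (7/11) = −(11/7).
Reduce top mod 7: now compute (4/7).
Pull out 2^2: since 7 ≡ 7 (mod 8), (2/7) = +1, so (2/7)^2 = +1.
Reached (1/7) = 1. Collecting the sign flips along the way, the symbol is +1.

1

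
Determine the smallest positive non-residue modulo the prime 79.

(2/79) = +1, so 2 is a residue.
(3/79) = −1, so 3 is the smallest positive non-residue mod 79.

3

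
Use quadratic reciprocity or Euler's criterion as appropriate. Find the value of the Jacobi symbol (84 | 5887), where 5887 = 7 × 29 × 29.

0

Pull out 2^2: since 5887 ≡ 7 (mod 8), (2/5887) = +1, so (2/5887)^2 = +1.
Reciprocity: 21 ≡ 1 and 5887 ≡ 3 (mod 4), so (21/5887) = +(5887/21).
Reduce top mod 21: now compute (7/21).
Reciprocity: 7 ≡ 3 and 21 ≡ 1 (mod 4), so (7/21) = +(21/7).
Reduce top mod 7: now compute (0/7).
Top reduces to 0: gcd > 1, so the symbol is 0.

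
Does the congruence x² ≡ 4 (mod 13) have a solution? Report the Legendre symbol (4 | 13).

1

Pull out 2^2: since 13 ≡ 5 (mod 8), (2/13) = -1, so (2/13)^2 = +1.
Reached (1/13) = 1. Collecting the sign flips along the way, the symbol is +1.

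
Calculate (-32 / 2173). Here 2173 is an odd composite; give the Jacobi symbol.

-1

First reduce: -32 ≡ 2141 (mod 2173).
Reciprocity: 2141 ≡ 1 and 2173 ≡ 1 (mod 4), so (2141/2173) = +(2173/2141).
Reduce top mod 2141: now compute (32/2141).
Pull out 2^5: since 2141 ≡ 5 (mod 8), (2/2141) = -1, so (2/2141)^5 = -1.
Reached (1/2141) = 1. Collecting the sign flips along the way, the symbol is -1.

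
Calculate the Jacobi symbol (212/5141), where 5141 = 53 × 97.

Pull out 2^2: since 5141 ≡ 5 (mod 8), (2/5141) = -1, so (2/5141)^2 = +1.
Reciprocity: 53 ≡ 1 and 5141 ≡ 1 (mod 4), so (53/5141) = +(5141/53).
Reduce top mod 53: now compute (0/53).
Top reduces to 0: gcd > 1, so the symbol is 0.

0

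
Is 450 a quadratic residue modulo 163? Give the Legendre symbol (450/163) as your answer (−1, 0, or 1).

-1

Euler's criterion: (450/163) ≡ 124^81 (mod 163).
124^2 ≡ 54 (mod 163)
124^4 ≡ 145 (mod 163)
124^8 ≡ 161 (mod 163)
124^16 ≡ 4 (mod 163)
124^32 ≡ 16 (mod 163)
124^64 ≡ 93 (mod 163)
124^81 = 124^(64+16+1) ≡ 162 (mod 163).
Result is 162 ≡ −1, so (450/163) = −1.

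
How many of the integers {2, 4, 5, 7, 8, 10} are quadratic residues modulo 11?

(2/11) = -1 → non-residue.
(4/11) = +1 → QR.
(5/11) = +1 → QR.
(7/11) = -1 → non-residue.
(8/11) = -1 → non-residue.
(10/11) = -1 → non-residue.
Total quadratic residues among the 6: 2.

2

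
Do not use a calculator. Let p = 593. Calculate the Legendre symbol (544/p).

1

Euler's criterion: (544/593) ≡ 544^296 (mod 593).
544^2 ≡ 29 (mod 593)
544^4 ≡ 248 (mod 593)
544^8 ≡ 425 (mod 593)
544^16 ≡ 353 (mod 593)
544^32 ≡ 79 (mod 593)
544^64 ≡ 311 (mod 593)
544^128 ≡ 62 (mod 593)
544^256 ≡ 286 (mod 593)
544^296 = 544^(256+32+8) ≡ 1 (mod 593).
Result is 1, so (544/593) = 1.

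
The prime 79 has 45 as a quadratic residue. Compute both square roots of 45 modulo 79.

19, 60

Since 79 ≡ 3 (mod 4), a square root of 45 is 45^((79+1)/4) = 45^20 mod 79.
Repeated squaring: 45^2≡50, 45^4≡51, 45^8≡73, 45^16≡36 (mod 79).
45^20 = 45^(16+4) ≡ 19 (mod 79).
Check: 19² = 361 ≡ 45 (mod 79). The two roots are 19 and 60.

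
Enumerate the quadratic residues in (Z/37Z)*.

1 3 4 7 9 10 11 12 16 21 25 26 27 28 30 33 34 36

Square k = 1,…,18 (k and 37−k give the same square):
1²=1, 2²=4, 3²=9, 4²=16, 5²=25, 6²=36, 7²≡12, 8²≡27, 9²≡7, 10²≡26, 11²≡10, 12²≡33, 13²≡21, 14²≡11, 15²≡3, 16²≡34, 17²≡30, 18²≡28 (mod 37).
So the quadratic residues mod 37 are {1, 3, 4, 7, 9, 10, 11, 12, 16, 21, 25, 26, 27, 28, 30, 33, 34, 36}.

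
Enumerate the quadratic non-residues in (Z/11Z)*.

2, 6, 7, 8, 10

Square k = 1,…,5 (k and 11−k give the same square):
1²=1, 2²=4, 3²=9, 4²≡5, 5²≡3 (mod 11).
The residues are {1, 3, 4, 5, 9}; the non-residues are the remaining 5 nonzero classes.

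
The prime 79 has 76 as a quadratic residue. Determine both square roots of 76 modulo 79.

Since 79 ≡ 3 (mod 4), a square root of 76 is 76^((79+1)/4) = 76^20 mod 79.
Repeated squaring: 76^2≡9, 76^4≡2, 76^8≡4, 76^16≡16 (mod 79).
76^20 = 76^(16+4) ≡ 32 (mod 79).
Check: 32² = 1024 ≡ 76 (mod 79). The two roots are 32 and 47.

32, 47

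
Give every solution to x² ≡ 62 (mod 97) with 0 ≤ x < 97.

16, 81

97 ≡ 1 (mod 4), so we find a root by search.
Trying successive values, 16² = 256 ≡ 62 (mod 97). The other root is 97 − 16 = 81.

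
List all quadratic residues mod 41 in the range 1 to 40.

Square k = 1,…,20 (k and 41−k give the same square):
1²=1, 2²=4, 3²=9, 4²=16, 5²=25, 6²=36, 7²≡8, 8²≡23, 9²≡40, 10²≡18, 11²≡39, 12²≡21, 13²≡5, 14²≡32, 15²≡20, 16²≡10, 17²≡2, 18²≡37, 19²≡33, 20²≡31 (mod 41).
So the quadratic residues mod 41 are {1, 2, 4, 5, 8, 9, 10, 16, 18, 20, 21, 23, 25, 31, 32, 33, 36, 37, 39, 40}.

1 2 4 5 8 9 10 16 18 20 21 23 25 31 32 33 36 37 39 40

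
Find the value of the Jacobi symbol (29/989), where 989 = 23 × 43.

-1

Reciprocity: 29 ≡ 1 and 989 ≡ 1 (mod 4), so (29/989) = +(989/29).
Reduce top mod 29: now compute (3/29).
Reciprocity: 3 ≡ 3 and 29 ≡ 1 (mod 4), so (3/29) = +(29/3).
Reduce top mod 3: now compute (2/3).
Pull out 2: since 3 ≡ 3 (mod 8), (2/3) = -1.
Reached (1/3) = 1. Collecting the sign flips along the way, the symbol is -1.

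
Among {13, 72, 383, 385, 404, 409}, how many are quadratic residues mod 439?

(13/439) = +1 → QR.
(72/439) = +1 → QR.
(383/439) = -1 → non-residue.
(385/439) = +1 → QR.
(404/439) = -1 → non-residue.
(409/439) = +1 → QR.
Total quadratic residues among the 6: 4.

4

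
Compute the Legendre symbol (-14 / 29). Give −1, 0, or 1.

First reduce: -14 ≡ 15 (mod 29).
Reciprocity: 15 ≡ 3 and 29 ≡ 1 (mod 4), so (15/29) = +(29/15).
Reduce top mod 15: now compute (14/15).
Pull out 2: since 15 ≡ 7 (mod 8), (2/15) = +1.
Reciprocity: 7 ≡ 3 and 15 ≡ 3 (mod 4), so (7/15) = −(15/7).
Reduce top mod 7: now compute (1/7).
Reached (1/7) = 1. Collecting the sign flips along the way, the symbol is -1.

-1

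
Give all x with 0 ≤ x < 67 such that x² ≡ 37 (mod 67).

Since 67 ≡ 3 (mod 4), a square root of 37 is 37^((67+1)/4) = 37^17 mod 67.
Repeated squaring: 37^2≡29, 37^4≡37, 37^8≡29, 37^16≡37 (mod 67).
37^17 = 37^(16+1) ≡ 29 (mod 67).
Check: 29² = 841 ≡ 37 (mod 67). The two roots are 29 and 38.

29, 38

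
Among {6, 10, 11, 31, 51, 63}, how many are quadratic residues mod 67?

2

(6/67) = +1 → QR.
(10/67) = +1 → QR.
(11/67) = -1 → non-residue.
(31/67) = -1 → non-residue.
(51/67) = -1 → non-residue.
(63/67) = -1 → non-residue.
Total quadratic residues among the 6: 2.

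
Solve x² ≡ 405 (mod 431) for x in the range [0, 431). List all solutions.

95, 336

Since 431 ≡ 3 (mod 4), a square root of 405 is 405^((431+1)/4) = 405^108 mod 431.
Repeated squaring: 405^2≡245, 405^4≡116, 405^8≡95, 405^16≡405, 405^32≡245, 405^64≡116 (mod 431).
405^108 = 405^(64+32+8+4) ≡ 95 (mod 431).
Check: 95² = 9025 ≡ 405 (mod 431). The two roots are 95 and 336.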